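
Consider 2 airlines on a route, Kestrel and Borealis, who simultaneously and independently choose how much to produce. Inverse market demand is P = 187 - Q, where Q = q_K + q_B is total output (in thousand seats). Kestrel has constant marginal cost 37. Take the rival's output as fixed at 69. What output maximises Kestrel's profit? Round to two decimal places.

40.50

With the rival's output fixed at 69, Kestrel's profit is π_K = (187 - 69 - q_K)q_K - (37q_K) = (118 - q_K)q_K - (37q_K).
∂π_K/∂q_K = 81 - 2q_K = 0, so q_K = 81/2.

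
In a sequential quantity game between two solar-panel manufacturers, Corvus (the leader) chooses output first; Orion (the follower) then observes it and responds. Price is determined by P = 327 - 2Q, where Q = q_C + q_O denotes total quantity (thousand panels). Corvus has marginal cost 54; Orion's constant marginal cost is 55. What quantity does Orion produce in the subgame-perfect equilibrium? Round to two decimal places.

33.75

The follower Orion best-responds to any q_C: π_O = (327 - 2Q)q_O - 55q_O.
Follower FOC: 272 - 2q_C - 4q_O = 0, so q_O(q_C) = (272 - 2q_C)/4.
Corvus substitutes q_O(q_C) into its own profit: π_C = q_C(327 - 2q_C - (272 - 2q_C)/2) - 54q_C = (191 - q_C)q_C - 54q_C.
The leader's first-order condition 137 - 2q_C = 0 yields q_C = 137/2.
Then q_O = (272 - 2·(137/2))/4 = 135/4.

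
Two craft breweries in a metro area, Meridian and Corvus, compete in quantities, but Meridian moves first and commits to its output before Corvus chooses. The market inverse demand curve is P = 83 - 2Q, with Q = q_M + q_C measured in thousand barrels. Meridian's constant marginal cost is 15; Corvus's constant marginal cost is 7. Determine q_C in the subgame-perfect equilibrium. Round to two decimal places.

11.50

The follower Corvus best-responds to any q_M: π_C = (83 - 2Q)q_C - 7q_C.
Setting the follower's marginal profit to zero, 76 - 2q_M - 4q_C = 0, i.e. q_C = (76 - 2q_M)/4.
The leader anticipates this reaction. Substituting into P = 83 - 2Q gives P = 45 - q_M, so π_M = (45 - q_M)q_M - 15q_M.
The leader's first-order condition 30 - 2q_M = 0 yields q_M = 15.
Then q_C = (76 - 2·15)/4 = 23/2.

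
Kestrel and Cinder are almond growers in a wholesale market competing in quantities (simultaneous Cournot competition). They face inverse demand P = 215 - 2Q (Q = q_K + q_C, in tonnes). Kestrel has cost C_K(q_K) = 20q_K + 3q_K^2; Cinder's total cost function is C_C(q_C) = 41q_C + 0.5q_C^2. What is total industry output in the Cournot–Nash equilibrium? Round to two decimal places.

42.98

Kestrel's profit: π_K = (215 - 2Q)q_K - (20q_K + 3q_K²). Setting ∂π_K/∂q_K = 0: 195 - 10q_K - 2(q_C) = 0.
Cinder's first-order condition: 174 - 5q_C - 2(q_K) = 0.
Rearranging gives the reaction functions q_K = (195 - 2q_C)/10 and q_C = (174 - 2q_K)/5.
Solving the pair: q_K = 627/46, q_C = 675/23.
Total output Q = 627/46 + 675/23 = 1977/46.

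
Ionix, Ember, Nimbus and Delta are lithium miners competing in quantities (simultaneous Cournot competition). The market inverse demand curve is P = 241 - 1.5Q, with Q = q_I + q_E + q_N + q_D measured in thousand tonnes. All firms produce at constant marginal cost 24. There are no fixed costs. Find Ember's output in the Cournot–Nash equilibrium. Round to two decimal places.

Each firm earns π_i = (241 - 1.5Q)q_i - 24q_i.
Setting ∂π_i/∂q_i = 0 with rivals' quantities fixed: 217 - 3q_i - (3/2)·Σ_{j≠i} q_j = 0.
By symmetry each firm produces the same amount; substituting Σ_{j≠i} q_j = 3q_i yields q_i = 217/(15/2) = 434/15.

28.93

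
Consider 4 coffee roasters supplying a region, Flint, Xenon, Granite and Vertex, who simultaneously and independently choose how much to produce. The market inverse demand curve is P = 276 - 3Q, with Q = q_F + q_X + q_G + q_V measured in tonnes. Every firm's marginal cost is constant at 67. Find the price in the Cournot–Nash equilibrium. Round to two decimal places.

A representative firm's profit is π_i = q_i(276 - 3Q) - 67q_i.
First-order condition (treating rivals' output as given): 209 - 6q_i - 3·Σ_{j≠i} q_j = 0.
With identical firms every q_j equals q_i, so Σ_{j≠i} q_j = 3q_i and 209 = 15q_i, giving q_i = 209/15.
Total output Q = 836/15, so price P = 276 - 3·(836/15) = 544/5.

108.80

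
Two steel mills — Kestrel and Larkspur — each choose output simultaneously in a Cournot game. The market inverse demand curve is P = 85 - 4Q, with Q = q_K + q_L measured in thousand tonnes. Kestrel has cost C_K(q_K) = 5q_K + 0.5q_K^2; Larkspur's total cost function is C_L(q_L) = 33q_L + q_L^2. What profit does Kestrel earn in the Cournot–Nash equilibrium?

Kestrel's profit: π_K = (85 - 4Q)q_K - (5q_K + (1/2)q_K²). Setting ∂π_K/∂q_K = 0: 80 - 9q_K - 4(q_L) = 0.
Larkspur's first-order condition: 52 - 10q_L - 4(q_K) = 0.
Best responses: q_K = (80 - 4q_L)/9, q_L = (52 - 4q_K)/10.
Solving the pair: q_K = 8, q_L = 2.
Price P = 85 - 4·10 = 45.
Kestrel's profit: 45·8 - 5·8 - (1/2)·8² = 288.

288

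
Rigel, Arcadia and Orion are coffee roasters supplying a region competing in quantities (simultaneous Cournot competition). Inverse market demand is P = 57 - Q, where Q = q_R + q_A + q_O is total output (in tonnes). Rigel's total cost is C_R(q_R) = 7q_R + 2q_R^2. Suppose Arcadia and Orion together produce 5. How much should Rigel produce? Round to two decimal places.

7.50

With rivals' combined output fixed at 5, Rigel's profit is π_R = (57 - 5 - q_R)q_R - (7q_R + 2q_R²) = (52 - q_R)q_R - (7q_R + 2q_R²).
∂π_R/∂q_R = 45 - 6q_R = 0, so q_R = 15/2.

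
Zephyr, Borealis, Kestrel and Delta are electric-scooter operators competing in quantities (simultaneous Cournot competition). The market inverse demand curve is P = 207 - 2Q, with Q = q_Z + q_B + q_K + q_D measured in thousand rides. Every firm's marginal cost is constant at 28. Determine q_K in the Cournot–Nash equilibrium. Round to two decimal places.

A representative firm's profit is π_i = q_i(207 - 2Q) - 28q_i.
Setting ∂π_i/∂q_i = 0 with rivals' quantities fixed: 179 - 4q_i - 2·Σ_{j≠i} q_j = 0.
By symmetry each firm produces the same amount; substituting Σ_{j≠i} q_j = 3q_i yields q_i = 179/10.

17.90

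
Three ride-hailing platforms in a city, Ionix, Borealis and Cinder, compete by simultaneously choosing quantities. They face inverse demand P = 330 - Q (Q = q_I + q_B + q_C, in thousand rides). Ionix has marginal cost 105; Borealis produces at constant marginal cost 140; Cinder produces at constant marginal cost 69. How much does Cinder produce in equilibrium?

92

Ionix's profit: π_I = (330 - Q)q_I - (105q_I). Setting ∂π_I/∂q_I = 0: 225 - 2q_I - (q_B + q_C) = 0.
Borealis's first-order condition: 190 - 2q_B - (q_I + q_C) = 0.
Cinder's first-order condition: 261 - 2q_C - (q_I + q_B) = 0.
Adding the 3 first-order conditions: 676 − 4Q = 0, so Q = 169.
Back-substituting: q_I = (225 − 169) = 56, q_B = (190 − 169) = 21, q_C = (261 − 169) = 92.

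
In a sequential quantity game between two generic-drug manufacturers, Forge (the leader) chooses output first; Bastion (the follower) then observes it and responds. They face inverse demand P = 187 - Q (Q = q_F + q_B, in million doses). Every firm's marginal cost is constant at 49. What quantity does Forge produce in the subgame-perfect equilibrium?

69

Solve by backward induction. Given q_F, the follower Bastion maximises π_B = (187 - q_F - q_B)q_B - 49q_B.
Follower FOC: 138 - q_F - 2q_B = 0, so q_B(q_F) = (138 - q_F)/2.
Forge substitutes q_B(q_F) into its own profit: π_F = q_F(187 - q_F - (138 - q_F)/2) - 49q_F = (118 - (1/2)q_F)q_F - 49q_F.
Maximising: ∂π_F/∂q_F = 69 - q_F = 0, giving q_F = 69.
Then q_B = (138 - 69)/2 = 69/2.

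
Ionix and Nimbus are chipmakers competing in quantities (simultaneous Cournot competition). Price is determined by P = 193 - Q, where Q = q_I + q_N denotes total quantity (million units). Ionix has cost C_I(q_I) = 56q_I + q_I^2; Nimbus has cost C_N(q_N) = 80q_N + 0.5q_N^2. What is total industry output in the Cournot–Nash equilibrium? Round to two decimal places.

Ionix's profit: π_I = (193 - Q)q_I - (56q_I + q_I²). Setting ∂π_I/∂q_I = 0: 137 - 4q_I - (q_N) = 0.
Nimbus's profit: π_N = (193 - Q)q_N - (80q_N + (1/2)q_N²). Setting ∂π_N/∂q_N = 0: 113 - 3q_N - (q_I) = 0.
So q_I = (137 - q_N)/4 and q_N = (113 - q_I)/3.
Substituting one into the other gives q_I = 298/11 and q_N = 315/11.
Total output Q = 298/11 + 315/11 = 613/11.

55.73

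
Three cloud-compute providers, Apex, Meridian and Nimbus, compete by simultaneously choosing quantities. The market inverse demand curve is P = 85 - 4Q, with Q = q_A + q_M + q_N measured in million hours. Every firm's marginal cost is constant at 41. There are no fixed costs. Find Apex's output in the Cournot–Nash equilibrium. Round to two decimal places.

A representative firm's profit is π_i = q_i(85 - 4Q) - 41q_i.
Setting ∂π_i/∂q_i = 0 with rivals' quantities fixed: 44 - 8q_i - 4·Σ_{j≠i} q_j = 0.
By symmetry each firm produces the same amount; substituting Σ_{j≠i} q_j = 2q_i yields q_i = 44/16 = 11/4.

2.75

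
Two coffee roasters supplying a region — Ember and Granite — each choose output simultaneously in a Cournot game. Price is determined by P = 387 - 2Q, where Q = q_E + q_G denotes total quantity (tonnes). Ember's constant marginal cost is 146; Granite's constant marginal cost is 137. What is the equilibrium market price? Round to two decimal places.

223.33

Ember's profit: π_E = (387 - 2Q)q_E - (146q_E). Setting ∂π_E/∂q_E = 0: 241 - 4q_E - 2(q_G) = 0.
Granite's profit: π_G = (387 - 2Q)q_G - (137q_G). Setting ∂π_G/∂q_G = 0: 250 - 4q_G - 2(q_E) = 0.
Best responses: q_E = (241 - 2q_G)/4, q_G = (250 - 2q_E)/4.
Solving the pair: q_E = 116/3, q_G = 259/6.
Total output Q = 491/6, so price P = 387 - 2·(491/6) = 670/3.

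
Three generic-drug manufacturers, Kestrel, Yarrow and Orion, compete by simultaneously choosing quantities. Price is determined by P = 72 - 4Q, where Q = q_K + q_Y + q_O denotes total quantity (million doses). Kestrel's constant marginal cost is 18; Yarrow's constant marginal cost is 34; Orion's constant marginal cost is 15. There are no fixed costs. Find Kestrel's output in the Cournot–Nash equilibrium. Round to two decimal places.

Kestrel's profit: π_K = (72 - 4Q)q_K - (18q_K). Setting ∂π_K/∂q_K = 0: 54 - 8q_K - 4(q_Y + q_O) = 0.
Yarrow's first-order condition: 38 - 8q_Y - 4(q_K + q_O) = 0.
Orion's profit: π_O = (72 - 4Q)q_O - (15q_O). Setting ∂π_O/∂q_O = 0: 57 - 8q_O - 4(q_K + q_Y) = 0.
Adding the 3 first-order conditions: 149 − 16Q = 0, so Q = 149/16.
Back-substituting: q_K = (54 − 149/4)/4 = 67/16, q_Y = (38 − 149/4)/4 = 3/16, q_O = (57 − 149/4)/4 = 79/16.

4.19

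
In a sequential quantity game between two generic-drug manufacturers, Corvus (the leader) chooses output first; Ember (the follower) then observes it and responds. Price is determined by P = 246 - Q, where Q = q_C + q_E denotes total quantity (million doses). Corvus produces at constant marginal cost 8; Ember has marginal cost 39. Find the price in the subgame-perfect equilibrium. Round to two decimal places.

The follower Ember best-responds to any q_C: π_E = (246 - Q)q_E - 39q_E.
Setting the follower's marginal profit to zero, 207 - q_C - 2q_E = 0, i.e. q_E = (207 - q_C)/2.
Corvus substitutes q_E(q_C) into its own profit: π_C = q_C(246 - q_C - (207 - q_C)/2) - 8q_C = (285/2 - (1/2)q_C)q_C - 8q_C.
Maximising: ∂π_C/∂q_C = 269/2 - q_C = 0, giving q_C = 269/2.
Then q_E = (207 - 269/2)/2 = 145/4.
Total output Q = 683/4, so price P = 246 - 683/4 = 301/4.

75.25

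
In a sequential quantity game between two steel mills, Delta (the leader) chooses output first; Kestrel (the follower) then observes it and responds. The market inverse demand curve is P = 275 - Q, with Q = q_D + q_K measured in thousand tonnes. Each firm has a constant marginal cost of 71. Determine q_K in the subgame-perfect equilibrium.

The follower Kestrel best-responds to any q_D: π_K = (275 - Q)q_K - 71q_K.
Follower FOC: 204 - q_D - 2q_K = 0, so q_K(q_D) = (204 - q_D)/2.
The leader anticipates this reaction. Substituting into P = 275 - Q gives P = 173 - (1/2)q_D, so π_D = (173 - (1/2)q_D)q_D - 71q_D.
The leader's first-order condition 102 - q_D = 0 yields q_D = 102.
Then q_K = (204 - 102)/2 = 51.

51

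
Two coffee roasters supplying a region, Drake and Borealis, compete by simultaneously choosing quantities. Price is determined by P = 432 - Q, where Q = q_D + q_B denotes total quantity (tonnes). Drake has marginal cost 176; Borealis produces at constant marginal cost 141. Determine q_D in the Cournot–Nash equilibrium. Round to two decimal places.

Drake's profit: π_D = (432 - Q)q_D - (176q_D). Setting ∂π_D/∂q_D = 0: 256 - 2q_D - (q_B) = 0.
Borealis's profit: π_B = (432 - Q)q_B - (141q_B). Setting ∂π_B/∂q_B = 0: 291 - 2q_B - (q_D) = 0.
Rearranging gives the reaction functions q_D = (256 - q_B)/2 and q_B = (291 - q_D)/2.
Solving the pair: q_D = 221/3, q_B = 326/3.

73.67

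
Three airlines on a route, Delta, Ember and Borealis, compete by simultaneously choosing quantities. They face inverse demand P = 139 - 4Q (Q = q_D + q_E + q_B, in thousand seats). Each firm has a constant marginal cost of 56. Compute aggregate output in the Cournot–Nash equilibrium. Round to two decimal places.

15.56

Each firm earns π_i = (139 - 4Q)q_i - 56q_i.
First-order condition (treating rivals' output as given): 83 - 8q_i - 4·Σ_{j≠i} q_j = 0.
By symmetry each firm produces the same amount; substituting Σ_{j≠i} q_j = 2q_i yields q_i = 83/16.
Total output Q = 83/16 + 83/16 + 83/16 = 249/16.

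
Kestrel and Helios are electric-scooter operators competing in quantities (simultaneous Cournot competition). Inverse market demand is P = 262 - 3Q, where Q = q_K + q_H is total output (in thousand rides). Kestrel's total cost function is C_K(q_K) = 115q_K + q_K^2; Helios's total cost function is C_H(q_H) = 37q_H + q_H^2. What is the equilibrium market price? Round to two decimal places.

Kestrel's profit: π_K = (262 - 3Q)q_K - (115q_K + q_K²). Setting ∂π_K/∂q_K = 0: 147 - 8q_K - 3(q_H) = 0.
Helios's first-order condition: 225 - 8q_H - 3(q_K) = 0.
So q_K = (147 - 3q_H)/8 and q_H = (225 - 3q_K)/8.
Substituting one into the other gives q_K = 501/55 and q_H = 1359/55.
Total output Q = 372/11, so price P = 262 - 3·(372/11) = 1766/11.

160.55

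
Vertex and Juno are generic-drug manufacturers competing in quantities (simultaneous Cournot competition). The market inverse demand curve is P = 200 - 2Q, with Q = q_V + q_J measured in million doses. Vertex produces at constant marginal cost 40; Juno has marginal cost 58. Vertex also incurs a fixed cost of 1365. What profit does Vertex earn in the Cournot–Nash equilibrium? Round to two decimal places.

395.22

Vertex's profit: π_V = (200 - 2Q)q_V - (40q_V). Setting ∂π_V/∂q_V = 0: 160 - 4q_V - 2(q_J) = 0.
Juno's first-order condition: 142 - 4q_J - 2(q_V) = 0.
Best responses: q_V = (160 - 2q_J)/4, q_J = (142 - 2q_V)/4.
Substituting one into the other gives q_V = 89/3 and q_J = 62/3.
Price P = 200 - 2·(151/3) = 298/3.
Vertex's profit: (298/3 - 40)·(89/3) - 1365 = 395.2222.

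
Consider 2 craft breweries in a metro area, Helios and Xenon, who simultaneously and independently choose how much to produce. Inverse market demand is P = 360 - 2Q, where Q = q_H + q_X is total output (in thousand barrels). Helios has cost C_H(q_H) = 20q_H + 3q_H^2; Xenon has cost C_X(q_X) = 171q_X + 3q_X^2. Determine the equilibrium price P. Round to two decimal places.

Helios's profit: π_H = (360 - 2Q)q_H - (20q_H + 3q_H²). Setting ∂π_H/∂q_H = 0: 340 - 10q_H - 2(q_X) = 0.
Xenon's first-order condition: 189 - 10q_X - 2(q_H) = 0.
So q_H = (340 - 2q_X)/10 and q_X = (189 - 2q_H)/10.
Solving the pair: q_H = 1511/48, q_X = 605/48.
Total output Q = 529/12, so price P = 360 - 2·(529/12) = 1631/6.

271.83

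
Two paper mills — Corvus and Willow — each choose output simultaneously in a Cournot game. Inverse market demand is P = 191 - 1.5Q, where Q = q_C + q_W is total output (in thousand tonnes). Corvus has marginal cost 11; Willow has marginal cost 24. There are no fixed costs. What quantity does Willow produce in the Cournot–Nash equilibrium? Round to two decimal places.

Corvus's profit: π_C = (191 - 1.5Q)q_C - (11q_C). Setting ∂π_C/∂q_C = 0: 180 - 3q_C - (3/2)(q_W) = 0.
Willow's first-order condition: 167 - 3q_W - (3/2)(q_C) = 0.
Rearranging gives the reaction functions q_C = (180 - (3/2)q_W)/3 and q_W = (167 - (3/2)q_C)/3.
Solving the pair: q_C = 386/9, q_W = 308/9.

34.22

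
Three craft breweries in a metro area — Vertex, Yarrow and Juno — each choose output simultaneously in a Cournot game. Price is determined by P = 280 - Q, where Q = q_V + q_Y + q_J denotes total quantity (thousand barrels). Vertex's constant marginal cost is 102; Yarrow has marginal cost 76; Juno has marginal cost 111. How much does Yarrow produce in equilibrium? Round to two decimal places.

66.25

Vertex's profit: π_V = (280 - Q)q_V - (102q_V). Setting ∂π_V/∂q_V = 0: 178 - 2q_V - (q_Y + q_J) = 0.
Yarrow's first-order condition: 204 - 2q_Y - (q_V + q_J) = 0.
Juno's first-order condition: 169 - 2q_J - (q_V + q_Y) = 0.
Summing all 3 equations gives 551 − 4Q = 0, hence Q = 551/4.
Back-substituting: q_V = (178 − 551/4) = 161/4, q_Y = (204 − 551/4) = 265/4, q_J = (169 − 551/4) = 125/4.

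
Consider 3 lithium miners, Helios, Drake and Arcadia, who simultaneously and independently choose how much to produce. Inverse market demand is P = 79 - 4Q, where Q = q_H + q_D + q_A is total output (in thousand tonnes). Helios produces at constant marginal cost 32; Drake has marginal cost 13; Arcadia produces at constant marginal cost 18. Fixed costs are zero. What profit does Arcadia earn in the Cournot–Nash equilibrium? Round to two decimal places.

Helios's profit: π_H = (79 - 4Q)q_H - (32q_H). Setting ∂π_H/∂q_H = 0: 47 - 8q_H - 4(q_D + q_A) = 0.
Drake's profit: π_D = (79 - 4Q)q_D - (13q_D). Setting ∂π_D/∂q_D = 0: 66 - 8q_D - 4(q_H + q_A) = 0.
Arcadia's profit: π_A = (79 - 4Q)q_A - (18q_A). Setting ∂π_A/∂q_A = 0: 61 - 8q_A - 4(q_H + q_D) = 0.
Adding the 3 first-order conditions: 174 − 16Q = 0, so Q = 87/8.
Back-substituting: q_H = (47 − 87/2)/4 = 7/8, q_D = (66 − 87/2)/4 = 45/8, q_A = (61 − 87/2)/4 = 35/8.
Price P = 79 - 4·(87/8) = 71/2.
Arcadia's profit: (71/2 - 18)·(35/8) = 1225/16.

76.56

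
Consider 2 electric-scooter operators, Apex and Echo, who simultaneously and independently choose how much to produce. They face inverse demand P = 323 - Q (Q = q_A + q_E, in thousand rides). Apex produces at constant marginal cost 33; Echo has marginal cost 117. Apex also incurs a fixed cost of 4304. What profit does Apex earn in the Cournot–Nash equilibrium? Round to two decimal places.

11237.78

Apex's profit: π_A = (323 - Q)q_A - (33q_A). Setting ∂π_A/∂q_A = 0: 290 - 2q_A - (q_E) = 0.
Echo's profit: π_E = (323 - Q)q_E - (117q_E). Setting ∂π_E/∂q_E = 0: 206 - 2q_E - (q_A) = 0.
Rearranging gives the reaction functions q_A = (290 - q_E)/2 and q_E = (206 - q_A)/2.
Substituting one into the other gives q_A = 374/3 and q_E = 122/3.
Price P = 323 - 496/3 = 473/3.
Apex's profit: (473/3 - 33)·(374/3) - 4304 = 11237.7778.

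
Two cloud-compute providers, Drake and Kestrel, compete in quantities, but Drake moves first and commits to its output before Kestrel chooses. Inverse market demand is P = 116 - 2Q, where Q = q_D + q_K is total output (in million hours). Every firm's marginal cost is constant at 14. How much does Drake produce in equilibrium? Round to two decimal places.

Solve by backward induction. Given q_D, the follower Kestrel maximises π_K = (116 - 2q_D - 2q_K)q_K - 14q_K.
Setting the follower's marginal profit to zero, 102 - 2q_D - 4q_K = 0, i.e. q_K = (102 - 2q_D)/4.
Drake substitutes q_K(q_D) into its own profit: π_D = q_D(116 - 2q_D - (102 - 2q_D)/2) - 14q_D = (65 - q_D)q_D - 14q_D.
The leader's first-order condition 51 - 2q_D = 0 yields q_D = 51/2.
Then q_K = (102 - 2·(51/2))/4 = 51/4.

25.50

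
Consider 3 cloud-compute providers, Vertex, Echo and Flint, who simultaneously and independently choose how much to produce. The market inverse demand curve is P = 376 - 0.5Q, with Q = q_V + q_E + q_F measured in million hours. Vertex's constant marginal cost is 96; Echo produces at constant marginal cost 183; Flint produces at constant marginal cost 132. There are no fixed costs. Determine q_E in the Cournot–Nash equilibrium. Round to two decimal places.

27.50

Vertex's profit: π_V = (376 - 0.5Q)q_V - (96q_V). Setting ∂π_V/∂q_V = 0: 280 - q_V - (1/2)(q_E + q_F) = 0.
Echo's profit: π_E = (376 - 0.5Q)q_E - (183q_E). Setting ∂π_E/∂q_E = 0: 193 - q_E - (1/2)(q_V + q_F) = 0.
Flint's first-order condition: 244 - q_F - (1/2)(q_V + q_E) = 0.
Summing all 3 equations gives 717 − 2Q = 0, hence Q = 717/2.
Back-substituting: q_V = (280 − 717/4)/(1/2) = 403/2, q_E = (193 − 717/4)/(1/2) = 55/2, q_F = (244 − 717/4)/(1/2) = 259/2.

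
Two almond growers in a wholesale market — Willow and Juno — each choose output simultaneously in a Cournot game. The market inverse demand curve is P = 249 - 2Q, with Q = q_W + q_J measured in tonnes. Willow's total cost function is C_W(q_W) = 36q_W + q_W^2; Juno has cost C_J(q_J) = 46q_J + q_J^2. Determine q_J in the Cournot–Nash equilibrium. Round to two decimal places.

Willow's profit: π_W = (249 - 2Q)q_W - (36q_W + q_W²). Setting ∂π_W/∂q_W = 0: 213 - 6q_W - 2(q_J) = 0.
Juno's profit: π_J = (249 - 2Q)q_J - (46q_J + q_J²). Setting ∂π_J/∂q_J = 0: 203 - 6q_J - 2(q_W) = 0.
So q_W = (213 - 2q_J)/6 and q_J = (203 - 2q_W)/6.
Solving the pair: q_W = 109/4, q_J = 99/4.

24.75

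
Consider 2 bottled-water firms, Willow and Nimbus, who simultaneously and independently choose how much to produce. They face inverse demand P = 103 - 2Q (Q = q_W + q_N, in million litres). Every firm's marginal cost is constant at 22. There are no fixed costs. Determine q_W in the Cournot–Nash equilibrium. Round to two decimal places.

Each firm earns π_i = (103 - 2Q)q_i - 22q_i.
Setting ∂π_i/∂q_i = 0 with rivals' quantities fixed: 81 - 4q_i - 2q_j = 0.
With identical firms every q_j equals q_i, so q_j = q_i and 81 = 6q_i, giving q_i = 27/2.

13.50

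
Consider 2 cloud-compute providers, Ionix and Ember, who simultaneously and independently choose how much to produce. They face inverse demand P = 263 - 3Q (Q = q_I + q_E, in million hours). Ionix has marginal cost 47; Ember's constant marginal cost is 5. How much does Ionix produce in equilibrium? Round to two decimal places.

Ionix's profit: π_I = (263 - 3Q)q_I - (47q_I). Setting ∂π_I/∂q_I = 0: 216 - 6q_I - 3(q_E) = 0.
Ember's profit: π_E = (263 - 3Q)q_E - (5q_E). Setting ∂π_E/∂q_E = 0: 258 - 6q_E - 3(q_I) = 0.
Rearranging gives the reaction functions q_I = (216 - 3q_E)/6 and q_E = (258 - 3q_I)/6.
Solving the pair: q_I = 58/3, q_E = 100/3.

19.33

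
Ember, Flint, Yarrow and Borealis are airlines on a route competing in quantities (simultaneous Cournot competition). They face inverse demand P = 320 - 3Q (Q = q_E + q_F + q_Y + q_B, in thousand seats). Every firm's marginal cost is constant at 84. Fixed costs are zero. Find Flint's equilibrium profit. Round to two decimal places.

742.61

Each firm earns π_i = (320 - 3Q)q_i - 84q_i.
First-order condition (treating rivals' output as given): 236 - 6q_i - 3·Σ_{j≠i} q_j = 0.
With identical firms every q_j equals q_i, so Σ_{j≠i} q_j = 3q_i and 236 = 15q_i, giving q_i = 236/15.
Price P = 320 - 3·(944/15) = 656/5.
Flint's profit: (656/5 - 84)·(236/15) = 742.6133.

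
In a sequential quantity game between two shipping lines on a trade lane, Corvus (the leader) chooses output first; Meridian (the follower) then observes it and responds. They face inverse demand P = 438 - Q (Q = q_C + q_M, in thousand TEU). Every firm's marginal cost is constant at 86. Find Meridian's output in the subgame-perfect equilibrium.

88

The follower Meridian best-responds to any q_C: π_M = (438 - Q)q_M - 86q_M.
Setting the follower's marginal profit to zero, 352 - q_C - 2q_M = 0, i.e. q_M = (352 - q_C)/2.
Corvus substitutes q_M(q_C) into its own profit: π_C = q_C(438 - q_C - (352 - q_C)/2) - 86q_C = (262 - (1/2)q_C)q_C - 86q_C.
Maximising: ∂π_C/∂q_C = 176 - q_C = 0, giving q_C = 176.
Then q_M = (352 - 176)/2 = 88.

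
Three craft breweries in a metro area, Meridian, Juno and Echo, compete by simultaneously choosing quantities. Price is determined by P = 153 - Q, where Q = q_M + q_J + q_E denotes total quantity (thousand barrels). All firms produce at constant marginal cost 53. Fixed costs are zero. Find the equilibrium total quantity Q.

75

Each firm earns π_i = (153 - Q)q_i - 53q_i.
Setting ∂π_i/∂q_i = 0 with rivals' quantities fixed: 100 - 2q_i - Σ_{j≠i} q_j = 0.
By symmetry each firm produces the same amount; substituting Σ_{j≠i} q_j = 2q_i yields q_i = 100/4 = 25.
Total output Q = 25 + 25 + 25 = 75.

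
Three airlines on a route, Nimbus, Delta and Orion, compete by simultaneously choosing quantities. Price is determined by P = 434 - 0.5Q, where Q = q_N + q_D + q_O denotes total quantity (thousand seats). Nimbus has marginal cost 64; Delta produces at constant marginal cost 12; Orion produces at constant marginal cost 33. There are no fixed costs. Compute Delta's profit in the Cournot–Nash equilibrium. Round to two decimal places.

Nimbus's profit: π_N = (434 - 0.5Q)q_N - (64q_N). Setting ∂π_N/∂q_N = 0: 370 - q_N - (1/2)(q_D + q_O) = 0.
Delta's profit: π_D = (434 - 0.5Q)q_D - (12q_D). Setting ∂π_D/∂q_D = 0: 422 - q_D - (1/2)(q_N + q_O) = 0.
Orion's profit: π_O = (434 - 0.5Q)q_O - (33q_O). Setting ∂π_O/∂q_O = 0: 401 - q_O - (1/2)(q_N + q_D) = 0.
Adding the 3 first-order conditions: 1193 − 2Q = 0, so Q = 1193/2.
Back-substituting: q_N = (370 − 1193/4)/(1/2) = 287/2, q_D = (422 − 1193/4)/(1/2) = 495/2, q_O = (401 − 1193/4)/(1/2) = 411/2.
Price P = 434 - (1/2)·(1193/2) = 543/4.
Delta's profit: (543/4 - 12)·(495/2) = 30628.1250.

30628.13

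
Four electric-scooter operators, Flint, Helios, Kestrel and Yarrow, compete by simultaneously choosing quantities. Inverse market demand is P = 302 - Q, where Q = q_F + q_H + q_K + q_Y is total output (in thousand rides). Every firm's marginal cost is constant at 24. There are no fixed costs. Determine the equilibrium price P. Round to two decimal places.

79.60

A representative firm's profit is π_i = q_i(302 - Q) - 24q_i.
Setting ∂π_i/∂q_i = 0 with rivals' quantities fixed: 278 - 2q_i - Σ_{j≠i} q_j = 0.
With identical firms every q_j equals q_i, so Σ_{j≠i} q_j = 3q_i and 278 = 5q_i, giving q_i = 278/5.
Total output Q = 1112/5, so price P = 302 - 1112/5 = 398/5.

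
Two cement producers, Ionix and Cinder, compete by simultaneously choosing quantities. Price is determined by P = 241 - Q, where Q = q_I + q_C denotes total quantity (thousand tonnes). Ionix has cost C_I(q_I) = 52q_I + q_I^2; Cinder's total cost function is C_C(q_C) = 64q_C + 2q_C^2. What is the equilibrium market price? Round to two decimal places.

Ionix's profit: π_I = (241 - Q)q_I - (52q_I + q_I²). Setting ∂π_I/∂q_I = 0: 189 - 4q_I - (q_C) = 0.
Cinder's profit: π_C = (241 - Q)q_C - (64q_C + 2q_C²). Setting ∂π_C/∂q_C = 0: 177 - 6q_C - (q_I) = 0.
Best responses: q_I = (189 - q_C)/4, q_C = (177 - q_I)/6.
Substituting one into the other gives q_I = 957/23 and q_C = 519/23.
Total output Q = 1476/23, so price P = 241 - 1476/23 = 176.8261.

176.83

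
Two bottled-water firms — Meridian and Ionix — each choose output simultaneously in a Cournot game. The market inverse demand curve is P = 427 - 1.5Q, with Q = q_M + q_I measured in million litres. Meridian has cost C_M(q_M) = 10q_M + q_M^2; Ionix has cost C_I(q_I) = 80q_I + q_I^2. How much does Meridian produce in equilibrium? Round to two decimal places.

68.77

Meridian's profit: π_M = (427 - 1.5Q)q_M - (10q_M + q_M²). Setting ∂π_M/∂q_M = 0: 417 - 5q_M - (3/2)(q_I) = 0.
Ionix's first-order condition: 347 - 5q_I - (3/2)(q_M) = 0.
Rearranging gives the reaction functions q_M = (417 - (3/2)q_I)/5 and q_I = (347 - (3/2)q_M)/5.
Substituting one into the other gives q_M = 894/13 and q_I = 634/13.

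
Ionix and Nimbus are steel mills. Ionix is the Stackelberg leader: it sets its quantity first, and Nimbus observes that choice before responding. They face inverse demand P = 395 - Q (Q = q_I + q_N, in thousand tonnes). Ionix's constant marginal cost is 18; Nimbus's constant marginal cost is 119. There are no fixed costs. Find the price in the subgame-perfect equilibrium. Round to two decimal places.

Solve by backward induction. Given q_I, the follower Nimbus maximises π_N = (395 - q_I - q_N)q_N - 119q_N.
∂π_N/∂q_N = 276 - q_I - 2q_N = 0 gives the reaction function q_N = (276 - q_I)/2.
Ionix substitutes q_N(q_I) into its own profit: π_I = q_I(395 - q_I - (276 - q_I)/2) - 18q_I = (257 - (1/2)q_I)q_I - 18q_I.
Maximising: ∂π_I/∂q_I = 239 - q_I = 0, giving q_I = 239.
Then q_N = (276 - 239)/2 = 37/2.
Total output Q = 515/2, so price P = 395 - 515/2 = 275/2.

137.50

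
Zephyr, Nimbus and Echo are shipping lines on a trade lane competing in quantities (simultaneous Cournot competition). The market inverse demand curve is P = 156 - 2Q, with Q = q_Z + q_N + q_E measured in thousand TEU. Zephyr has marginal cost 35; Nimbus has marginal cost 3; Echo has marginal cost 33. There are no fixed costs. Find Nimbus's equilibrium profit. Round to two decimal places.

1444.53

Zephyr's profit: π_Z = (156 - 2Q)q_Z - (35q_Z). Setting ∂π_Z/∂q_Z = 0: 121 - 4q_Z - 2(q_N + q_E) = 0.
Nimbus's first-order condition: 153 - 4q_N - 2(q_Z + q_E) = 0.
Echo's profit: π_E = (156 - 2Q)q_E - (33q_E). Setting ∂π_E/∂q_E = 0: 123 - 4q_E - 2(q_Z + q_N) = 0.
Summing all 3 equations gives 397 − 8Q = 0, hence Q = 397/8.
Back-substituting: q_Z = (121 − 397/4)/2 = 87/8, q_N = (153 − 397/4)/2 = 215/8, q_E = (123 − 397/4)/2 = 95/8.
Price P = 156 - 2·(397/8) = 227/4.
Nimbus's profit: (227/4 - 3)·(215/8) = 1444.5313.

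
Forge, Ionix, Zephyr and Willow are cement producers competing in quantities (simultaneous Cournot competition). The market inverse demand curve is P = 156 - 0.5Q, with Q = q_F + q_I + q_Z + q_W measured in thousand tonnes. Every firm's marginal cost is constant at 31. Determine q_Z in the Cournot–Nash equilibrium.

Each firm earns π_i = (156 - 0.5Q)q_i - 31q_i.
First-order condition (treating rivals' output as given): 125 - q_i - (1/2)·Σ_{j≠i} q_j = 0.
With identical firms every q_j equals q_i, so Σ_{j≠i} q_j = 3q_i and 125 = (5/2)q_i, giving q_i = 50.

50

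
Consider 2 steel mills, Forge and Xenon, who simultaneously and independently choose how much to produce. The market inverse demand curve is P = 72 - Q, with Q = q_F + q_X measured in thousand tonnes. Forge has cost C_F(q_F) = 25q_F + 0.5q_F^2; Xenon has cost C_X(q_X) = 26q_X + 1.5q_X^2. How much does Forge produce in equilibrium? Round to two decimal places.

13.50

Forge's profit: π_F = (72 - Q)q_F - (25q_F + (1/2)q_F²). Setting ∂π_F/∂q_F = 0: 47 - 3q_F - (q_X) = 0.
Xenon's first-order condition: 46 - 5q_X - (q_F) = 0.
So q_F = (47 - q_X)/3 and q_X = (46 - q_F)/5.
Solving the pair: q_F = 27/2, q_X = 13/2.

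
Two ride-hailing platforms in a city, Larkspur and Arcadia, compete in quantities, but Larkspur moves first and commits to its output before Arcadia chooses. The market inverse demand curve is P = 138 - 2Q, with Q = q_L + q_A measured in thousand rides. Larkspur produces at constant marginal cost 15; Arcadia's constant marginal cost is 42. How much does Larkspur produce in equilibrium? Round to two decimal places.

37.50

The follower Arcadia best-responds to any q_L: π_A = (138 - 2Q)q_A - 42q_A.
Setting the follower's marginal profit to zero, 96 - 2q_L - 4q_A = 0, i.e. q_A = (96 - 2q_L)/4.
Larkspur substitutes q_A(q_L) into its own profit: π_L = q_L(138 - 2q_L - (96 - 2q_L)/2) - 15q_L = (90 - q_L)q_L - 15q_L.
Maximising: ∂π_L/∂q_L = 75 - 2q_L = 0, giving q_L = 75/2.
Then q_A = (96 - 2·(75/2))/4 = 21/4.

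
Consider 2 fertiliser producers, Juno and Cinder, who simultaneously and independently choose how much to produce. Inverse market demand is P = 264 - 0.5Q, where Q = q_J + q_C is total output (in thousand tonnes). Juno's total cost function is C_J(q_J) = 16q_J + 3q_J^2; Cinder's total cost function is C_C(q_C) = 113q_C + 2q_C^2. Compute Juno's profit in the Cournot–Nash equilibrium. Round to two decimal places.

Juno's profit: π_J = (264 - 0.5Q)q_J - (16q_J + 3q_J²). Setting ∂π_J/∂q_J = 0: 248 - 7q_J - (1/2)(q_C) = 0.
Cinder's profit: π_C = (264 - 0.5Q)q_C - (113q_C + 2q_C²). Setting ∂π_C/∂q_C = 0: 151 - 5q_C - (1/2)(q_J) = 0.
Rearranging gives the reaction functions q_J = (248 - (1/2)q_C)/7 and q_C = (151 - (1/2)q_J)/5.
Substituting one into the other gives q_J = 33.5108 and q_C = 26.8489.
Price P = 264 - (1/2)·60.3597 = 233.8201.
Juno's profit: 233.8201·33.5108 - 16·33.5108 - 3·33.5108² = 3930.4060.

3930.41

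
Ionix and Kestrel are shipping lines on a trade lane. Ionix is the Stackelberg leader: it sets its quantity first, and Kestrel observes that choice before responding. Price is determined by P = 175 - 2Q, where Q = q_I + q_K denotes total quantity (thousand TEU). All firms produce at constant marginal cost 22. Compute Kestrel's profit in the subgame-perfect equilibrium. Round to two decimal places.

731.53

Solve by backward induction. Given q_I, the follower Kestrel maximises π_K = (175 - 2q_I - 2q_K)q_K - 22q_K.
Follower FOC: 153 - 2q_I - 4q_K = 0, so q_K(q_I) = (153 - 2q_I)/4.
Ionix substitutes q_K(q_I) into its own profit: π_I = q_I(175 - 2q_I - (153 - 2q_I)/2) - 22q_I = (197/2 - q_I)q_I - 22q_I.
Leader FOC: 153/2 - 2q_I = 0, so q_I = 153/4.
Then q_K = (153 - 2·(153/4))/4 = 153/8.
Price P = 175 - 2·(459/8) = 241/4.
Kestrel's profit: (241/4 - 22)·(153/8) = 731.5313.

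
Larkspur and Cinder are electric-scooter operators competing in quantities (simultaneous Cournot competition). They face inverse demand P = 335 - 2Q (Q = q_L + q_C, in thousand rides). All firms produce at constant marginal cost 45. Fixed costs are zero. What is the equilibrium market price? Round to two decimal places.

Each firm earns π_i = (335 - 2Q)q_i - 45q_i.
First-order condition (treating rivals' output as given): 290 - 4q_i - 2q_j = 0.
With identical firms every q_j equals q_i, so q_j = q_i and 290 = 6q_i, giving q_i = 145/3.
Total output Q = 290/3, so price P = 335 - 2·(290/3) = 425/3.

141.67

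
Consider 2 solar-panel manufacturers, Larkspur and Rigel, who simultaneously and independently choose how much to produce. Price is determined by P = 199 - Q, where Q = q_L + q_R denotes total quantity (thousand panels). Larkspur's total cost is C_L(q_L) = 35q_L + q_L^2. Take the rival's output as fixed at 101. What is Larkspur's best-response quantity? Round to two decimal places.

15.75

With the rival's output fixed at 101, Larkspur's profit is π_L = (199 - 101 - q_L)q_L - (35q_L + q_L²) = (98 - q_L)q_L - (35q_L + q_L²).
∂π_L/∂q_L = 63 - 4q_L = 0, so q_L = 63/4.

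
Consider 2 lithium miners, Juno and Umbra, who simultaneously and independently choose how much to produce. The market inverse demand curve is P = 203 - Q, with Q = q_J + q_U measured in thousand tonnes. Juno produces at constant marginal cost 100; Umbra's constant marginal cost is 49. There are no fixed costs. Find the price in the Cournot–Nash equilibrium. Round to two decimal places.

117.33

Juno's profit: π_J = (203 - Q)q_J - (100q_J). Setting ∂π_J/∂q_J = 0: 103 - 2q_J - (q_U) = 0.
Umbra's first-order condition: 154 - 2q_U - (q_J) = 0.
So q_J = (103 - q_U)/2 and q_U = (154 - q_J)/2.
Substituting one into the other gives q_J = 52/3 and q_U = 205/3.
Total output Q = 257/3, so price P = 203 - 257/3 = 352/3.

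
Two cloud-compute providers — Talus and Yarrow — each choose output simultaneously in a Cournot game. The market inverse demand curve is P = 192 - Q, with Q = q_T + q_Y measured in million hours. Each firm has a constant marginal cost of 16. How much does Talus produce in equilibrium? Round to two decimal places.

A representative firm's profit is π_i = q_i(192 - Q) - 16q_i.
Setting ∂π_i/∂q_i = 0 with rivals' quantities fixed: 176 - 2q_i - q_j = 0.
By symmetry each firm produces the same amount; substituting q_j = q_i yields q_i = 176/3.

58.67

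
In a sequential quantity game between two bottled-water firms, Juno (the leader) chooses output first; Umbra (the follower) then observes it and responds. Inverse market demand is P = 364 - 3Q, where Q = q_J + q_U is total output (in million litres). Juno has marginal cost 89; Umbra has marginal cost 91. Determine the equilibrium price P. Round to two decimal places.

Solve by backward induction. Given q_J, the follower Umbra maximises π_U = (364 - 3q_J - 3q_U)q_U - 91q_U.
Follower FOC: 273 - 3q_J - 6q_U = 0, so q_U(q_J) = (273 - 3q_J)/6.
The leader anticipates this reaction. Substituting into P = 364 - 3Q gives P = 455/2 - (3/2)q_J, so π_J = (455/2 - (3/2)q_J)q_J - 89q_J.
Leader FOC: 277/2 - 3q_J = 0, so q_J = 277/6.
Then q_U = (273 - 3·(277/6))/6 = 269/12.
Total output Q = 823/12, so price P = 364 - 3·(823/12) = 633/4.

158.25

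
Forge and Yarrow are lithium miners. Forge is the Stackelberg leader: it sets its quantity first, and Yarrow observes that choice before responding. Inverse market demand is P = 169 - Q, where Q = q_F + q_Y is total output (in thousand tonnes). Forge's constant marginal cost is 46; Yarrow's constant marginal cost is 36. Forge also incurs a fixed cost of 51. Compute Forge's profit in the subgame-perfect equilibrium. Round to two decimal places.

Solve by backward induction. Given q_F, the follower Yarrow maximises π_Y = (169 - q_F - q_Y)q_Y - 36q_Y.
Setting the follower's marginal profit to zero, 133 - q_F - 2q_Y = 0, i.e. q_Y = (133 - q_F)/2.
Forge substitutes q_Y(q_F) into its own profit: π_F = q_F(169 - q_F - (133 - q_F)/2) - 46q_F = (205/2 - (1/2)q_F)q_F - 46q_F.
The leader's first-order condition 113/2 - q_F = 0 yields q_F = 113/2.
Then q_Y = (133 - 113/2)/2 = 153/4.
Price P = 169 - 379/4 = 297/4.
Forge's profit: (297/4 - 46)·(113/2) - 51 = 1545.1250.

1545.13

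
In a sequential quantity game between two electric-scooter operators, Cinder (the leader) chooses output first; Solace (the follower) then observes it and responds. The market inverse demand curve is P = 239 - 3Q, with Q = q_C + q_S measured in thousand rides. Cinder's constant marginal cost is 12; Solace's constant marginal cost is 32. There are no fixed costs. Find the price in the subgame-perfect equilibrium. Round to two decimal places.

The follower Solace best-responds to any q_C: π_S = (239 - 3Q)q_S - 32q_S.
∂π_S/∂q_S = 207 - 3q_C - 6q_S = 0 gives the reaction function q_S = (207 - 3q_C)/6.
The leader anticipates this reaction. Substituting into P = 239 - 3Q gives P = 271/2 - (3/2)q_C, so π_C = (271/2 - (3/2)q_C)q_C - 12q_C.
Maximising: ∂π_C/∂q_C = 247/2 - 3q_C = 0, giving q_C = 247/6.
Then q_S = (207 - 3·(247/6))/6 = 167/12.
Total output Q = 661/12, so price P = 239 - 3·(661/12) = 295/4.

73.75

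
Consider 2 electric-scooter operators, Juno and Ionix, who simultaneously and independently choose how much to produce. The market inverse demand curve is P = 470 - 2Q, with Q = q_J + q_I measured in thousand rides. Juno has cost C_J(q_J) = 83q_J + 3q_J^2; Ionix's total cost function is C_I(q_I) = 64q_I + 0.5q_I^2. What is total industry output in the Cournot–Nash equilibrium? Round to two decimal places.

95.85

Juno's profit: π_J = (470 - 2Q)q_J - (83q_J + 3q_J²). Setting ∂π_J/∂q_J = 0: 387 - 10q_J - 2(q_I) = 0.
Ionix's first-order condition: 406 - 5q_I - 2(q_J) = 0.
Best responses: q_J = (387 - 2q_I)/10, q_I = (406 - 2q_J)/5.
Substituting one into the other gives q_J = 1123/46 and q_I = 1643/23.
Total output Q = 1123/46 + 1643/23 = 95.8478.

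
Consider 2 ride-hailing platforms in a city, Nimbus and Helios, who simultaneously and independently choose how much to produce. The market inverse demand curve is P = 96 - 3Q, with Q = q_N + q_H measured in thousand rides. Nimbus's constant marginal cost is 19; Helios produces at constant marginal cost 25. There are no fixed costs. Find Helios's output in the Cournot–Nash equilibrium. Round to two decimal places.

7.22

Nimbus's profit: π_N = (96 - 3Q)q_N - (19q_N). Setting ∂π_N/∂q_N = 0: 77 - 6q_N - 3(q_H) = 0.
Helios's profit: π_H = (96 - 3Q)q_H - (25q_H). Setting ∂π_H/∂q_H = 0: 71 - 6q_H - 3(q_N) = 0.
So q_N = (77 - 3q_H)/6 and q_H = (71 - 3q_N)/6.
Substituting one into the other gives q_N = 83/9 and q_H = 65/9.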